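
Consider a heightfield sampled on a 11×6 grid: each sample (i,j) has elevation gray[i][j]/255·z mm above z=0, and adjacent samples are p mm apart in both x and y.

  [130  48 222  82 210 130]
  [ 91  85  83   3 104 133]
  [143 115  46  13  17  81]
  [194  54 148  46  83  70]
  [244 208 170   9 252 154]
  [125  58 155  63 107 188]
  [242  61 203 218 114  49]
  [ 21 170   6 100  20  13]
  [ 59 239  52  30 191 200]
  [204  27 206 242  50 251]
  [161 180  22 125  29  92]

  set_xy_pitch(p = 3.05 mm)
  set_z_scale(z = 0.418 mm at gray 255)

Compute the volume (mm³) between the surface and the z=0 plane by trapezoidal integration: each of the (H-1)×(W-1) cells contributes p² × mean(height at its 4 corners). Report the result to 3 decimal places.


84.879

height_mm = gray/255 × 0.418; cell vol = 3.05² × mean(4 corners)
unit = 3.05² × 0.418 / (4×255) = 0.0038122 mm³ per gray-sum
row 0: Σ corner-gray over 5 cells = 2158  → 8.2267
row 1: Σ corner-gray over 5 cells = 1380  → 5.2608
row 2: Σ corner-gray over 5 cells = 1532  → 5.8403
row 3: Σ corner-gray over 5 cells = 2602  → 9.9193
row 4: Σ corner-gray over 5 cells = 2755  → 10.5026
row 5: Σ corner-gray over 5 cells = 2562  → 9.7669
row 6: Σ corner-gray over 5 cells = 2109  → 8.0399
row 7: Σ corner-gray over 5 cells = 1909  → 7.2775
row 8: Σ corner-gray over 5 cells = 2788  → 10.6284
row 9: Σ corner-gray over 5 cells = 2470  → 9.4161
Σ rows: total corner-gray = 22265  → 84.8787 mm³


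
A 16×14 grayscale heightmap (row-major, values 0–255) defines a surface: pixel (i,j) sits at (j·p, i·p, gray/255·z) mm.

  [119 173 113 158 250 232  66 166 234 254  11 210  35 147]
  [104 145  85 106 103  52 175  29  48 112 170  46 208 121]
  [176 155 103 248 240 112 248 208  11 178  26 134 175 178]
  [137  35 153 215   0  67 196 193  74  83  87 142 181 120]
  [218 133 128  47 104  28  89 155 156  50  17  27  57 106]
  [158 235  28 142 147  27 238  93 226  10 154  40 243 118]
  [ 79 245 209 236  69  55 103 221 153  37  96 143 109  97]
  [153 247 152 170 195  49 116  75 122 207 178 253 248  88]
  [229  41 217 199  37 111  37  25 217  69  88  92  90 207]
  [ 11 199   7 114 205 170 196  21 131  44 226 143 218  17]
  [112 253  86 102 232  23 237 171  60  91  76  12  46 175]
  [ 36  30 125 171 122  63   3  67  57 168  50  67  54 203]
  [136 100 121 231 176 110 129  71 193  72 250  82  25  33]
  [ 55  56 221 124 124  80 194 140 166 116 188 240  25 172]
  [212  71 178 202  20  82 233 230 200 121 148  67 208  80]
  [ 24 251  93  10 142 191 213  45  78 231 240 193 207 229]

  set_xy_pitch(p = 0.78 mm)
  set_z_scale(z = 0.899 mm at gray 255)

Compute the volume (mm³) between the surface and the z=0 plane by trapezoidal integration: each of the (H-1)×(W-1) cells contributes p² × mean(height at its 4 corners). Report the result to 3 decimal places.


53.312

height_mm = gray/255 × 0.899; cell vol = 0.78² × mean(4 corners)
unit = 0.78² × 0.899 / (4×255) = 0.000536227 mm³ per gray-sum
row 0: Σ corner-gray over 13 cells = 6853  → 3.6748
row 1: Σ corner-gray over 13 cells = 6813  → 3.6533
row 2: Σ corner-gray over 13 cells = 7139  → 3.8281
row 3: Σ corner-gray over 13 cells = 5415  → 2.9037
row 4: Σ corner-gray over 13 cells = 5748  → 3.0822
row 5: Σ corner-gray over 13 cells = 6970  → 3.7375
row 6: Σ corner-gray over 13 cells = 7793  → 4.1788
row 7: Σ corner-gray over 13 cells = 7147  → 3.8324
row 8: Σ corner-gray over 13 cells = 6258  → 3.3557
row 9: Σ corner-gray over 13 cells = 6441  → 3.4538
row 10: Σ corner-gray over 13 cells = 5258  → 2.8195
row 11: Σ corner-gray over 13 cells = 5482  → 2.9396
row 12: Σ corner-gray over 13 cells = 6864  → 3.6807
row 13: Σ corner-gray over 13 cells = 7387  → 3.9611
row 14: Σ corner-gray over 13 cells = 7853  → 4.2110
Σ rows: total corner-gray = 99421  → 53.3122 mm³


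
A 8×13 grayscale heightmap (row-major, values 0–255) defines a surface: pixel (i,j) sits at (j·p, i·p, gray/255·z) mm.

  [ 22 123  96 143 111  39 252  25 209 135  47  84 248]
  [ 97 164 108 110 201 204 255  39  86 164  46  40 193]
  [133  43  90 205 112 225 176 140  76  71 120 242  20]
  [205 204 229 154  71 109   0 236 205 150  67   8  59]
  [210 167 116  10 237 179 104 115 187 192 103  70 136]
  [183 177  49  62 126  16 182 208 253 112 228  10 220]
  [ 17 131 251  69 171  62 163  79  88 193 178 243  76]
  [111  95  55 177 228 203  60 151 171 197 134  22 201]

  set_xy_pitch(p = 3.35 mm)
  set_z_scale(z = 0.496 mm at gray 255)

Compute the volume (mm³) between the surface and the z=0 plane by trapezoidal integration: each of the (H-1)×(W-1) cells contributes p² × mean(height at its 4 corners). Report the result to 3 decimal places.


244.036

height_mm = gray/255 × 0.496; cell vol = 3.35² × mean(4 corners)
unit = 3.35² × 0.496 / (4×255) = 0.00545722 mm³ per gray-sum
row 0: Σ corner-gray over 12 cells = 5922  → 32.3176
row 1: Σ corner-gray over 12 cells = 6277  → 34.2549
row 2: Σ corner-gray over 12 cells = 6283  → 34.2877
row 3: Σ corner-gray over 12 cells = 6436  → 35.1226
row 4: Σ corner-gray over 12 cells = 6555  → 35.7720
row 5: Σ corner-gray over 12 cells = 6598  → 36.0067
row 6: Σ corner-gray over 12 cells = 6647  → 36.2741
Σ rows: total corner-gray = 44718  → 244.0358 mm³


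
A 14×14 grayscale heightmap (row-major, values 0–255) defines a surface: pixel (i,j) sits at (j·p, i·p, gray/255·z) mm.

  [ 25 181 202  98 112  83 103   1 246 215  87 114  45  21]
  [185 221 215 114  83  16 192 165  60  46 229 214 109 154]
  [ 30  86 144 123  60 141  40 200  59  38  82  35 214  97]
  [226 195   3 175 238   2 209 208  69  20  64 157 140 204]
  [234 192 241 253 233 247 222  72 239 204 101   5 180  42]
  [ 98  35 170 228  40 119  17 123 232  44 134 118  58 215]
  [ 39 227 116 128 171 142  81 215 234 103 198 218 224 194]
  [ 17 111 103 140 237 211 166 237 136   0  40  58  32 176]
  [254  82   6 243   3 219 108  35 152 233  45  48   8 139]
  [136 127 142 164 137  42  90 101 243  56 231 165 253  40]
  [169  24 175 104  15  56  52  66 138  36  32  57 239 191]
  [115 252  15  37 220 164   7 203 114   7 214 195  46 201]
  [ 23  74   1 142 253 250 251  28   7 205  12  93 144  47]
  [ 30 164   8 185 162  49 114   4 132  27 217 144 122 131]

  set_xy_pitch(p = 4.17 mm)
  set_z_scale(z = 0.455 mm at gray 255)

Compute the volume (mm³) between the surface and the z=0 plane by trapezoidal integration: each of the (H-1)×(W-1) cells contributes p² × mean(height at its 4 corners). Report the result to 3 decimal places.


height_mm = gray/255 × 0.455; cell vol = 4.17² × mean(4 corners)
unit = 4.17² × 0.455 / (4×255) = 0.00775681 mm³ per gray-sum
row 0: Σ corner-gray over 13 cells = 6687  → 51.8698
row 1: Σ corner-gray over 13 cells = 6238  → 48.3870
row 2: Σ corner-gray over 13 cells = 5961  → 46.2384
row 3: Σ corner-gray over 13 cells = 8044  → 62.3958
row 4: Σ corner-gray over 13 cells = 7603  → 58.9751
row 5: Σ corner-gray over 13 cells = 7296  → 56.5937
row 6: Σ corner-gray over 13 cells = 7482  → 58.0365
row 7: Σ corner-gray over 13 cells = 5892  → 45.7031
row 8: Σ corner-gray over 13 cells = 6435  → 49.9151
row 9: Σ corner-gray over 13 cells = 6026  → 46.7426
row 10: Σ corner-gray over 13 cells = 5612  → 43.5312
row 11: Σ corner-gray over 13 cells = 6254  → 48.5111
row 12: Σ corner-gray over 13 cells = 5807  → 45.0438
Σ rows: total corner-gray = 85337  → 661.9432 mm³

661.943


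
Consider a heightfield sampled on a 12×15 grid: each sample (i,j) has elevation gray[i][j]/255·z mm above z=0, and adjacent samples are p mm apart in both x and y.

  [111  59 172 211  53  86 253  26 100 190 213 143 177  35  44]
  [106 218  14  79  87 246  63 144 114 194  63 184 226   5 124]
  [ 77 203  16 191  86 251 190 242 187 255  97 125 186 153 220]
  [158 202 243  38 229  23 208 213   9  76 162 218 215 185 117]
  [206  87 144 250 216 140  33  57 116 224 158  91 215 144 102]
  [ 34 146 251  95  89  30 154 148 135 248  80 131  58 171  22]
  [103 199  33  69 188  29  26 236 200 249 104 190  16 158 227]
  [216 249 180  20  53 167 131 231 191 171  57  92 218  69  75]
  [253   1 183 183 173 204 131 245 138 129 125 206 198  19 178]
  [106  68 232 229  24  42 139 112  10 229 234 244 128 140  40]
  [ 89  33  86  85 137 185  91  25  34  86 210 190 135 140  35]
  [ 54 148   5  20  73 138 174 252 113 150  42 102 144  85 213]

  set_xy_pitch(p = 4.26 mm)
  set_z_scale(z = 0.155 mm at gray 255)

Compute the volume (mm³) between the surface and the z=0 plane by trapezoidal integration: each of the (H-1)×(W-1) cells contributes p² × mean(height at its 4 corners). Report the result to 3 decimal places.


232.879

height_mm = gray/255 × 0.155; cell vol = 4.26² × mean(4 corners)
unit = 4.26² × 0.155 / (4×255) = 0.00275772 mm³ per gray-sum
row 0: Σ corner-gray over 14 cells = 7095  → 19.5660
row 1: Σ corner-gray over 14 cells = 8165  → 22.5168
row 2: Σ corner-gray over 14 cells = 8978  → 24.7588
row 3: Σ corner-gray over 14 cells = 8375  → 23.0959
row 4: Σ corner-gray over 14 cells = 7586  → 20.9201
row 5: Σ corner-gray over 14 cells = 7252  → 19.9990
row 6: Σ corner-gray over 14 cells = 7673  → 21.1600
row 7: Σ corner-gray over 14 cells = 8250  → 22.7512
row 8: Σ corner-gray over 14 cells = 8109  → 22.3624
row 9: Σ corner-gray over 14 cells = 6806  → 18.7691
row 10: Σ corner-gray over 14 cells = 6157  → 16.9793
Σ rows: total corner-gray = 84446  → 232.8787 mm³


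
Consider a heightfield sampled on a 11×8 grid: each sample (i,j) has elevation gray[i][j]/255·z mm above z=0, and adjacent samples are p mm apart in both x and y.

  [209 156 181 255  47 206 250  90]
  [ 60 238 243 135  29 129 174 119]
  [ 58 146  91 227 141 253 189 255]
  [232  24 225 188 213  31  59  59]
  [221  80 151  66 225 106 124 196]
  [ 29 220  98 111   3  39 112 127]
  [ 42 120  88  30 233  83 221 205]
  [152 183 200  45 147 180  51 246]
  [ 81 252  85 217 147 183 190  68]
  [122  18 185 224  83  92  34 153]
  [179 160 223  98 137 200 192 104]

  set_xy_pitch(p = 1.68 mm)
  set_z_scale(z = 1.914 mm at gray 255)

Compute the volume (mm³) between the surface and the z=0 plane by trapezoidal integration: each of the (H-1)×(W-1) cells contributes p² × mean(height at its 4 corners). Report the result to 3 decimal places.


height_mm = gray/255 × 1.914; cell vol = 1.68² × mean(4 corners)
unit = 1.68² × 1.914 / (4×255) = 0.00529615 mm³ per gray-sum
row 0: Σ corner-gray over 7 cells = 4564  → 24.1716
row 1: Σ corner-gray over 7 cells = 4482  → 23.7373
row 2: Σ corner-gray over 7 cells = 4178  → 22.1273
row 3: Σ corner-gray over 7 cells = 3692  → 19.5534
row 4: Σ corner-gray over 7 cells = 3243  → 17.1754
row 5: Σ corner-gray over 7 cells = 3119  → 16.5187
row 6: Σ corner-gray over 7 cells = 3807  → 20.1624
row 7: Σ corner-gray over 7 cells = 4307  → 22.8105
row 8: Σ corner-gray over 7 cells = 3844  → 20.3584
row 9: Σ corner-gray over 7 cells = 3850  → 20.3902
Σ rows: total corner-gray = 39086  → 207.0053 mm³

207.005


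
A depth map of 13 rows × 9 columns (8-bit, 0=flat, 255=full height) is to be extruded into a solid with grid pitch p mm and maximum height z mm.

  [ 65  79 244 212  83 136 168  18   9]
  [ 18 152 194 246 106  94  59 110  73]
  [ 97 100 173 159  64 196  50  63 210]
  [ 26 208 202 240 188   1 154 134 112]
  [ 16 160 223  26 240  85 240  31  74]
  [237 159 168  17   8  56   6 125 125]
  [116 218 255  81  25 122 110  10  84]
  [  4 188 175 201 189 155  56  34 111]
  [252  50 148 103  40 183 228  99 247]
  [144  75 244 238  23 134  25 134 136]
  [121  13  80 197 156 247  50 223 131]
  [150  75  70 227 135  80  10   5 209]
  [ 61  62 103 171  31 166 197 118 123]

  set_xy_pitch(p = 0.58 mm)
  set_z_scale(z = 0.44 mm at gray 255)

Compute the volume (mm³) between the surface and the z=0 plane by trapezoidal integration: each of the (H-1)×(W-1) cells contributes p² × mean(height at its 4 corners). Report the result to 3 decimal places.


6.880

height_mm = gray/255 × 0.44; cell vol = 0.58² × mean(4 corners)
unit = 0.58² × 0.44 / (4×255) = 0.000145114 mm³ per gray-sum
row 0: Σ corner-gray over 8 cells = 3967  → 0.5757
row 1: Σ corner-gray over 8 cells = 3930  → 0.5703
row 2: Σ corner-gray over 8 cells = 4309  → 0.6253
row 3: Σ corner-gray over 8 cells = 4492  → 0.6519
row 4: Σ corner-gray over 8 cells = 3540  → 0.5137
row 5: Σ corner-gray over 8 cells = 3282  → 0.4763
row 6: Σ corner-gray over 8 cells = 3953  → 0.5736
row 7: Σ corner-gray over 8 cells = 4312  → 0.6257
row 8: Σ corner-gray over 8 cells = 4227  → 0.6134
row 9: Σ corner-gray over 8 cells = 4210  → 0.6109
row 10: Σ corner-gray over 8 cells = 3747  → 0.5437
row 11: Σ corner-gray over 8 cells = 3443  → 0.4996
Σ rows: total corner-gray = 47412  → 6.8801 mm³


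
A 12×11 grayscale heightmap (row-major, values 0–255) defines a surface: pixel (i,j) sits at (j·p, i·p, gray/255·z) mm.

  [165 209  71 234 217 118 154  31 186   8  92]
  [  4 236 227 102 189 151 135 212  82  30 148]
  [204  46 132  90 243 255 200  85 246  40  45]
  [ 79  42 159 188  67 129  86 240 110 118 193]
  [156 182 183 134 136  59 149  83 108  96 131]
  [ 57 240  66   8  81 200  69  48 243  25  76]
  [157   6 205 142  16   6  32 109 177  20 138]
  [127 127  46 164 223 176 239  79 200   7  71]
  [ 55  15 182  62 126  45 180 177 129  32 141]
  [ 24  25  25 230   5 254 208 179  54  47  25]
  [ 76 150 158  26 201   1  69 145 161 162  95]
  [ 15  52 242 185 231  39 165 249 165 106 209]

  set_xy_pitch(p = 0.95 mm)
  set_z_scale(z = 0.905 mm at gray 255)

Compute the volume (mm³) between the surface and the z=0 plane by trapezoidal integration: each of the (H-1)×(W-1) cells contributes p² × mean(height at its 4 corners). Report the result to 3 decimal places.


height_mm = gray/255 × 0.905; cell vol = 0.95² × mean(4 corners)
unit = 0.95² × 0.905 / (4×255) = 0.000800748 mm³ per gray-sum
row 0: Σ corner-gray over 10 cells = 5593  → 4.4786
row 1: Σ corner-gray over 10 cells = 5803  → 4.6467
row 2: Σ corner-gray over 10 cells = 5473  → 4.3825
row 3: Σ corner-gray over 10 cells = 5097  → 4.0814
row 4: Σ corner-gray over 10 cells = 4640  → 3.7155
row 5: Σ corner-gray over 10 cells = 3814  → 3.0541
row 6: Σ corner-gray over 10 cells = 4441  → 3.5561
row 7: Σ corner-gray over 10 cells = 4812  → 3.8532
row 8: Σ corner-gray over 10 cells = 4195  → 3.3591
row 9: Σ corner-gray over 10 cells = 4420  → 3.5393
row 10: Σ corner-gray over 10 cells = 5409  → 4.3312
Σ rows: total corner-gray = 53697  → 42.9977 mm³

42.998


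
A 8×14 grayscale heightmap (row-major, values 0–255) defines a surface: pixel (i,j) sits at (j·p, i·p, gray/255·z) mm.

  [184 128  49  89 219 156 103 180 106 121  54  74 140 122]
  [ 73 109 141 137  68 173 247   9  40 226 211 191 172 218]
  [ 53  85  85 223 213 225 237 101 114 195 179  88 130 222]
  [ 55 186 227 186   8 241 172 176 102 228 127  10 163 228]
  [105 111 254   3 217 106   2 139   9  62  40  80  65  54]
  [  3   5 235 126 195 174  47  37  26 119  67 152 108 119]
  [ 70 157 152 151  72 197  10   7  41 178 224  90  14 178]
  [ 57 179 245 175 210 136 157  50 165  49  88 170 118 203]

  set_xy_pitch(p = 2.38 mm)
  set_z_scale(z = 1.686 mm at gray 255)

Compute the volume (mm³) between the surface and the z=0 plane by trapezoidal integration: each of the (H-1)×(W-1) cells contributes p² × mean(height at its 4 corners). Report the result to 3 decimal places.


height_mm = gray/255 × 1.686; cell vol = 2.38² × mean(4 corners)
unit = 2.38² × 1.686 / (4×255) = 0.00936292 mm³ per gray-sum
row 0: Σ corner-gray over 13 cells = 6883  → 64.4450
row 1: Σ corner-gray over 13 cells = 7764  → 72.6937
row 2: Σ corner-gray over 13 cells = 7960  → 74.5288
row 3: Σ corner-gray over 13 cells = 6270  → 58.7055
row 4: Σ corner-gray over 13 cells = 5039  → 47.1798
row 5: Σ corner-gray over 13 cells = 5538  → 51.8519
row 6: Σ corner-gray over 13 cells = 6578  → 61.5893
Σ rows: total corner-gray = 46032  → 430.9939 mm³

430.994


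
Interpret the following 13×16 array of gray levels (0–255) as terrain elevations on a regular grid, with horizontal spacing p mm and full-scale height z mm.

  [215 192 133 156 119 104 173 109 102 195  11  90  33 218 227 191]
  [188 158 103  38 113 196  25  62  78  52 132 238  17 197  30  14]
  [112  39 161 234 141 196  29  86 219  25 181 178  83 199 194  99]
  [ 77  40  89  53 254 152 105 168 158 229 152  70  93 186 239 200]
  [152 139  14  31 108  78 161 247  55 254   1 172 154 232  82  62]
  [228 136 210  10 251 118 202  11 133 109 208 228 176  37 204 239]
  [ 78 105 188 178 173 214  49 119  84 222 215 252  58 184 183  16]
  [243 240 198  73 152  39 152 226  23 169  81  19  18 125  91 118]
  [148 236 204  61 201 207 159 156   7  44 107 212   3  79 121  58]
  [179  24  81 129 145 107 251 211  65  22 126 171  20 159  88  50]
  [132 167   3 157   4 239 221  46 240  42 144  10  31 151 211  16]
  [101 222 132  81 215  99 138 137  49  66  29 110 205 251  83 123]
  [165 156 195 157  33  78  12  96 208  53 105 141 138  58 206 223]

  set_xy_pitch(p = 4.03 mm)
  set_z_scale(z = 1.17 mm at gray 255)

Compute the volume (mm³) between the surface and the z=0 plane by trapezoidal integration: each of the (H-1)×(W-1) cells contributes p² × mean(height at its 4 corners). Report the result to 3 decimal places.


height_mm = gray/255 × 1.17; cell vol = 4.03² × mean(4 corners)
unit = 4.03² × 1.17 / (4×255) = 0.0186293 mm³ per gray-sum
row 0: Σ corner-gray over 15 cells = 7210  → 134.3170
row 1: Σ corner-gray over 15 cells = 7221  → 134.5219
row 2: Σ corner-gray over 15 cells = 8394  → 156.3741
row 3: Σ corner-gray over 15 cells = 7923  → 147.5997
row 4: Σ corner-gray over 15 cells = 8203  → 152.8159
row 5: Σ corner-gray over 15 cells = 9075  → 169.0606
row 6: Σ corner-gray over 15 cells = 8115  → 151.1765
row 7: Σ corner-gray over 15 cells = 7373  → 137.3536
row 8: Σ corner-gray over 15 cells = 7227  → 134.6337
row 9: Σ corner-gray over 15 cells = 6907  → 128.6724
row 10: Σ corner-gray over 15 cells = 7338  → 136.7016
row 11: Σ corner-gray over 15 cells = 7518  → 140.0548
Σ rows: total corner-gray = 92504  → 1723.2818 mm³

1723.282


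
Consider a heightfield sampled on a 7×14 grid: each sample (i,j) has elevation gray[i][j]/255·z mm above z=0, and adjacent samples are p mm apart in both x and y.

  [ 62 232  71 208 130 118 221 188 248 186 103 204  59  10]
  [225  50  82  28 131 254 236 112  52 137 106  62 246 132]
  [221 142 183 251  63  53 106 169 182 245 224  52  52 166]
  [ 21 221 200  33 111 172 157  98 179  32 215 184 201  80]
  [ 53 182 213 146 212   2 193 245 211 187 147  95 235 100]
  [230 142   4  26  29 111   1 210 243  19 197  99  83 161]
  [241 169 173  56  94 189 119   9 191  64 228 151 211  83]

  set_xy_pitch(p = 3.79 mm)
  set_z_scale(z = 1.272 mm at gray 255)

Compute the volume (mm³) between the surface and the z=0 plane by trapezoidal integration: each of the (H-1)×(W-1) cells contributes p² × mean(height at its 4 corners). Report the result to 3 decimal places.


777.956

height_mm = gray/255 × 1.272; cell vol = 3.79² × mean(4 corners)
unit = 3.79² × 1.272 / (4×255) = 0.0179129 mm³ per gray-sum
row 0: Σ corner-gray over 13 cells = 7357  → 131.7850
row 1: Σ corner-gray over 13 cells = 7180  → 128.6145
row 2: Σ corner-gray over 13 cells = 7538  → 135.0273
row 3: Σ corner-gray over 13 cells = 7996  → 143.2314
row 4: Σ corner-gray over 13 cells = 7008  → 125.5334
row 5: Σ corner-gray over 13 cells = 6351  → 113.7647
Σ rows: total corner-gray = 43430  → 777.9563 mm³


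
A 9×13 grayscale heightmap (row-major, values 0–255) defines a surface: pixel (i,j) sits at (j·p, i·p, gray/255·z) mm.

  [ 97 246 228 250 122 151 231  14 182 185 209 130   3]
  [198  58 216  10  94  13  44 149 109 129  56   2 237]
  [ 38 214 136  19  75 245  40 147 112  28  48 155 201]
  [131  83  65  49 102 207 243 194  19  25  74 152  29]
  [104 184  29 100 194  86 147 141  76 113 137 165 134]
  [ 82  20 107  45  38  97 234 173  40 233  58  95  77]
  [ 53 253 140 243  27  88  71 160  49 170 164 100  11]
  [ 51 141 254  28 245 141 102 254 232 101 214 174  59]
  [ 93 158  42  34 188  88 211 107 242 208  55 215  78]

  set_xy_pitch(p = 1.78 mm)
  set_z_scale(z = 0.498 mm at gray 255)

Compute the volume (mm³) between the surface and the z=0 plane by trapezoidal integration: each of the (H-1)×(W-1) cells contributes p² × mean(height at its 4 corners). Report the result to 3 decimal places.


72.354

height_mm = gray/255 × 0.498; cell vol = 1.78² × mean(4 corners)
unit = 1.78² × 0.498 / (4×255) = 0.00154692 mm³ per gray-sum
row 0: Σ corner-gray over 12 cells = 6191  → 9.5770
row 1: Σ corner-gray over 12 cells = 4872  → 7.5366
row 2: Σ corner-gray over 12 cells = 5263  → 8.1415
row 3: Σ corner-gray over 12 cells = 5568  → 8.6133
row 4: Σ corner-gray over 12 cells = 5421  → 8.3859
row 5: Σ corner-gray over 12 cells = 5433  → 8.4044
row 6: Σ corner-gray over 12 cells = 6876  → 10.6367
row 7: Σ corner-gray over 12 cells = 7149  → 11.0590
Σ rows: total corner-gray = 46773  → 72.3543 mm³


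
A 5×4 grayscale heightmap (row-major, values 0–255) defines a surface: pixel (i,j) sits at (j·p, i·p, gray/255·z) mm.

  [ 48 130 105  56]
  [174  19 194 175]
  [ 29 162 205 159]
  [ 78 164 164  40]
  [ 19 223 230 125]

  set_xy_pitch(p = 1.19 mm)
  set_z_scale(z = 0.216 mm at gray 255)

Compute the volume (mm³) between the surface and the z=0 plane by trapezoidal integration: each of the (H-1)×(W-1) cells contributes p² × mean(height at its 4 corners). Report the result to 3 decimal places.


1.969

height_mm = gray/255 × 0.216; cell vol = 1.19² × mean(4 corners)
unit = 1.19² × 0.216 / (4×255) = 0.00029988 mm³ per gray-sum
row 0: Σ corner-gray over 3 cells = 1349  → 0.4045
row 1: Σ corner-gray over 3 cells = 1697  → 0.5089
row 2: Σ corner-gray over 3 cells = 1696  → 0.5086
row 3: Σ corner-gray over 3 cells = 1824  → 0.5470
Σ rows: total corner-gray = 6566  → 1.9690 mm³


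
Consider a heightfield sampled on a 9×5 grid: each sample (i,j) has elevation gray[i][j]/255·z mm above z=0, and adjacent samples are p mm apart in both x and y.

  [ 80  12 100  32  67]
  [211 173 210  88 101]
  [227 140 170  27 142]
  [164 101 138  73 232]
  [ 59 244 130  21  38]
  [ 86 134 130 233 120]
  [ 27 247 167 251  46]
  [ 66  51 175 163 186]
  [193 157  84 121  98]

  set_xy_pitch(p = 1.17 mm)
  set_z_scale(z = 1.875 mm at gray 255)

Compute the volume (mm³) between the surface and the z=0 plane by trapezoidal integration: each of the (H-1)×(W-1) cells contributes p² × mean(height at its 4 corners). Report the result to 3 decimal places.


height_mm = gray/255 × 1.875; cell vol = 1.17² × mean(4 corners)
unit = 1.17² × 1.875 / (4×255) = 0.00251636 mm³ per gray-sum
row 0: Σ corner-gray over 4 cells = 1689  → 4.2501
row 1: Σ corner-gray over 4 cells = 2297  → 5.7801
row 2: Σ corner-gray over 4 cells = 2063  → 5.1913
row 3: Σ corner-gray over 4 cells = 1907  → 4.7987
row 4: Σ corner-gray over 4 cells = 2087  → 5.2516
row 5: Σ corner-gray over 4 cells = 2603  → 6.5501
row 6: Σ corner-gray over 4 cells = 2433  → 6.1223
row 7: Σ corner-gray over 4 cells = 2045  → 5.1460
Σ rows: total corner-gray = 17124  → 43.0902 mm³

43.090


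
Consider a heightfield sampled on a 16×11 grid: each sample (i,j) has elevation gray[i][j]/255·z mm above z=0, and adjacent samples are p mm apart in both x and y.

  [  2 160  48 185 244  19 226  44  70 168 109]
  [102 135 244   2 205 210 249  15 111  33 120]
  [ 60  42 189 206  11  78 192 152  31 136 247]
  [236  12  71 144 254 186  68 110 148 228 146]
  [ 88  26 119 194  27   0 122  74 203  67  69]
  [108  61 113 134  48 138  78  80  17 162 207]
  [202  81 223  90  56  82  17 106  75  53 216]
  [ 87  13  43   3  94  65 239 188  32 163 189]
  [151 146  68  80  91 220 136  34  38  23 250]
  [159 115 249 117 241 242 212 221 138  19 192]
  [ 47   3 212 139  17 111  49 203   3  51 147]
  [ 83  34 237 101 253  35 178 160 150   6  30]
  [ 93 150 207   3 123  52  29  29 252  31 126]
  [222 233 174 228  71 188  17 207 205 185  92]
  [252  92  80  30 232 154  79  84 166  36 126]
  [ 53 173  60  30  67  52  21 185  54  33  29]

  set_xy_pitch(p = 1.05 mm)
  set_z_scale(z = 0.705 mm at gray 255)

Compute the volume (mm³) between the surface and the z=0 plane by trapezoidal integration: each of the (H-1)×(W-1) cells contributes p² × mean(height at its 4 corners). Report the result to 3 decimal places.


height_mm = gray/255 × 0.705; cell vol = 1.05² × mean(4 corners)
unit = 1.05² × 0.705 / (4×255) = 0.000762022 mm³ per gray-sum
row 0: Σ corner-gray over 10 cells = 5069  → 3.8627
row 1: Σ corner-gray over 10 cells = 5011  → 3.8185
row 2: Σ corner-gray over 10 cells = 5205  → 3.9663
row 3: Σ corner-gray over 10 cells = 4645  → 3.5396
row 4: Σ corner-gray over 10 cells = 3798  → 2.8942
row 5: Σ corner-gray over 10 cells = 3961  → 3.0184
row 6: Σ corner-gray over 10 cells = 3940  → 3.0024
row 7: Σ corner-gray over 10 cells = 4029  → 3.0702
row 8: Σ corner-gray over 10 cells = 5532  → 4.2155
row 9: Σ corner-gray over 10 cells = 5229  → 3.9846
row 10: Σ corner-gray over 10 cells = 4191  → 3.1936
row 11: Σ corner-gray over 10 cells = 4392  → 3.3468
row 12: Σ corner-gray over 10 cells = 5301  → 4.0395
row 13: Σ corner-gray over 10 cells = 5614  → 4.2780
row 14: Σ corner-gray over 10 cells = 3716  → 2.8317
Σ rows: total corner-gray = 69633  → 53.0619 mm³

53.062


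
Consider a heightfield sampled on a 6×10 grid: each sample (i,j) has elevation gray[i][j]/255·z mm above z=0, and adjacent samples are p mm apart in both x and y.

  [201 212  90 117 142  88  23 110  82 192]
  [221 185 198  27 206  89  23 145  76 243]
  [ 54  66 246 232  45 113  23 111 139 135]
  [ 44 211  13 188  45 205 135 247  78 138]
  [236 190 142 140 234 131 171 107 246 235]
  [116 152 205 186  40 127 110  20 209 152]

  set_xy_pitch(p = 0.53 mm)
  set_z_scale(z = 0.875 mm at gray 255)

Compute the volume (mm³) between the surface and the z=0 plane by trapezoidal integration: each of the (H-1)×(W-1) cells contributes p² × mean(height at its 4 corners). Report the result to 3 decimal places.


height_mm = gray/255 × 0.875; cell vol = 0.53² × mean(4 corners)
unit = 0.53² × 0.875 / (4×255) = 0.000240968 mm³ per gray-sum
row 0: Σ corner-gray over 9 cells = 4483  → 1.0803
row 1: Σ corner-gray over 9 cells = 4501  → 1.0846
row 2: Σ corner-gray over 9 cells = 4565  → 1.1000
row 3: Σ corner-gray over 9 cells = 5619  → 1.3540
row 4: Σ corner-gray over 9 cells = 5559  → 1.3395
Σ rows: total corner-gray = 24727  → 5.9584 mm³

5.958


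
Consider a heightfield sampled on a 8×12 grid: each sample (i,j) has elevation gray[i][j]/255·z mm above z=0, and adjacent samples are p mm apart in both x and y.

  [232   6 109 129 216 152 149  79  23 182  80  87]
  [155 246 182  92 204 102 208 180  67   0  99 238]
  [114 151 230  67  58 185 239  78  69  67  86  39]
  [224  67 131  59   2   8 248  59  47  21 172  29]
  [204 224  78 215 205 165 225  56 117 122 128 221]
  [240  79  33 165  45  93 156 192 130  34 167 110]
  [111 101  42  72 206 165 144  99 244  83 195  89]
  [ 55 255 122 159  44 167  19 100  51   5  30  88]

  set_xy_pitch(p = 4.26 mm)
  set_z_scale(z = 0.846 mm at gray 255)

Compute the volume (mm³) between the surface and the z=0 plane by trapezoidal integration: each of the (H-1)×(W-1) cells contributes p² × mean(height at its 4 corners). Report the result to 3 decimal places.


568.658

height_mm = gray/255 × 0.846; cell vol = 4.26² × mean(4 corners)
unit = 4.26² × 0.846 / (4×255) = 0.0150518 mm³ per gray-sum
row 0: Σ corner-gray over 11 cells = 5722  → 86.1266
row 1: Σ corner-gray over 11 cells = 5766  → 86.7889
row 2: Σ corner-gray over 11 cells = 4494  → 67.6429
row 3: Σ corner-gray over 11 cells = 5376  → 80.9187
row 4: Σ corner-gray over 11 cells = 6033  → 90.8077
row 5: Σ corner-gray over 11 cells = 5440  → 81.8820
row 6: Σ corner-gray over 11 cells = 4949  → 74.4915
Σ rows: total corner-gray = 37780  → 568.6582 mm³


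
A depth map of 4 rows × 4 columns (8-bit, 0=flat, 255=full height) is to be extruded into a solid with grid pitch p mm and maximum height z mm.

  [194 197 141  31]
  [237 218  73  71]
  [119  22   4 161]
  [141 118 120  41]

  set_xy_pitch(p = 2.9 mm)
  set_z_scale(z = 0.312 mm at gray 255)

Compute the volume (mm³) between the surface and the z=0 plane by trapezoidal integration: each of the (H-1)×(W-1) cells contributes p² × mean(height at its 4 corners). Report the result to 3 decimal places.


10.298

height_mm = gray/255 × 0.312; cell vol = 2.9² × mean(4 corners)
unit = 2.9² × 0.312 / (4×255) = 0.00257247 mm³ per gray-sum
row 0: Σ corner-gray over 3 cells = 1791  → 4.6073
row 1: Σ corner-gray over 3 cells = 1222  → 3.1436
row 2: Σ corner-gray over 3 cells = 990  → 2.5467
Σ rows: total corner-gray = 4003  → 10.2976 mm³


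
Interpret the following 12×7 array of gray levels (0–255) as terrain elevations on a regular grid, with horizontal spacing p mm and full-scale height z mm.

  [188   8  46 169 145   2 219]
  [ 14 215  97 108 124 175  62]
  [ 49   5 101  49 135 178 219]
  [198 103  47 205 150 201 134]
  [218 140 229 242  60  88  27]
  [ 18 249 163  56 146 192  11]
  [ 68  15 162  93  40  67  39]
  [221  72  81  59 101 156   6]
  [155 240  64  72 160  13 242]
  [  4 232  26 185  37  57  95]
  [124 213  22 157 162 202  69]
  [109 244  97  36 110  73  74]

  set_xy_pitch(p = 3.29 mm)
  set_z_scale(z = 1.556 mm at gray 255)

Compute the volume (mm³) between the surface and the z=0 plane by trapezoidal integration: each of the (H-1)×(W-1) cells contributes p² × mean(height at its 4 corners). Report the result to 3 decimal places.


height_mm = gray/255 × 1.556; cell vol = 3.29² × mean(4 corners)
unit = 3.29² × 1.556 / (4×255) = 0.0165121 mm³ per gray-sum
row 0: Σ corner-gray over 6 cells = 2661  → 43.9386
row 1: Σ corner-gray over 6 cells = 2718  → 44.8798
row 2: Σ corner-gray over 6 cells = 2948  → 48.6775
row 3: Σ corner-gray over 6 cells = 3507  → 57.9078
row 4: Σ corner-gray over 6 cells = 3404  → 56.2070
row 5: Σ corner-gray over 6 cells = 2502  → 41.3132
row 6: Σ corner-gray over 6 cells = 2026  → 33.4534
row 7: Σ corner-gray over 6 cells = 2660  → 43.9221
row 8: Σ corner-gray over 6 cells = 2668  → 44.0542
row 9: Σ corner-gray over 6 cells = 2878  → 47.5217
row 10: Σ corner-gray over 6 cells = 3008  → 49.6683
Σ rows: total corner-gray = 30980  → 511.5436 mm³

511.544


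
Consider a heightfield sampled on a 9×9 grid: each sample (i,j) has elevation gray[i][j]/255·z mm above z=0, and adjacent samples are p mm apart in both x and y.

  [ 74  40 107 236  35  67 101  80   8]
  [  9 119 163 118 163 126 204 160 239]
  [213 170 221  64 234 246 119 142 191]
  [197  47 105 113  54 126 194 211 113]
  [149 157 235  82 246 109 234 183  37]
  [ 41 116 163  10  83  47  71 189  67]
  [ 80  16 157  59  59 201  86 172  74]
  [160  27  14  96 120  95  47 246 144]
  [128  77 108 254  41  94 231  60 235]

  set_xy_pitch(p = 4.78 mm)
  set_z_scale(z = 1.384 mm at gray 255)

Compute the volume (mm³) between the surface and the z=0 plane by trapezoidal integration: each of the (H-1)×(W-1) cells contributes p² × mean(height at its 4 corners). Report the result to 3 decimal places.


height_mm = gray/255 × 1.384; cell vol = 4.78² × mean(4 corners)
unit = 4.78² × 1.384 / (4×255) = 0.0310021 mm³ per gray-sum
row 0: Σ corner-gray over 8 cells = 3768  → 116.8161
row 1: Σ corner-gray over 8 cells = 5150  → 159.6610
row 2: Σ corner-gray over 8 cells = 4806  → 148.9963
row 3: Σ corner-gray over 8 cells = 4688  → 145.3380
row 4: Σ corner-gray over 8 cells = 4144  → 128.4729
row 5: Σ corner-gray over 8 cells = 3120  → 96.7267
row 6: Σ corner-gray over 8 cells = 3248  → 100.6950
row 7: Σ corner-gray over 8 cells = 3687  → 114.3049
Σ rows: total corner-gray = 32611  → 1011.0109 mm³

1011.011


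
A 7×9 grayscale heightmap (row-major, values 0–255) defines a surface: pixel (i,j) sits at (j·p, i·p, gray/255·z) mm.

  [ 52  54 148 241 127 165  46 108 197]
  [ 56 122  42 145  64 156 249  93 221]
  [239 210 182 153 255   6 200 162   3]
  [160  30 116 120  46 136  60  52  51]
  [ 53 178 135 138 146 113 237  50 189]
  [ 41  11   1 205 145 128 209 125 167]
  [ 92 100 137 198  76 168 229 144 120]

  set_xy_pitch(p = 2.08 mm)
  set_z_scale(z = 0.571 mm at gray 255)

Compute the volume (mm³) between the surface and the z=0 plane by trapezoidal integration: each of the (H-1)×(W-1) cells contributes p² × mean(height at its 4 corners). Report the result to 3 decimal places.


height_mm = gray/255 × 0.571; cell vol = 2.08² × mean(4 corners)
unit = 2.08² × 0.571 / (4×255) = 0.00242194 mm³ per gray-sum
row 0: Σ corner-gray over 8 cells = 4046  → 9.7992
row 1: Σ corner-gray over 8 cells = 4597  → 11.1336
row 2: Σ corner-gray over 8 cells = 3909  → 9.4673
row 3: Σ corner-gray over 8 cells = 3567  → 8.6390
row 4: Σ corner-gray over 8 cells = 4092  → 9.9106
row 5: Σ corner-gray over 8 cells = 4172  → 10.1043
Σ rows: total corner-gray = 24383  → 59.0541 mm³

59.054


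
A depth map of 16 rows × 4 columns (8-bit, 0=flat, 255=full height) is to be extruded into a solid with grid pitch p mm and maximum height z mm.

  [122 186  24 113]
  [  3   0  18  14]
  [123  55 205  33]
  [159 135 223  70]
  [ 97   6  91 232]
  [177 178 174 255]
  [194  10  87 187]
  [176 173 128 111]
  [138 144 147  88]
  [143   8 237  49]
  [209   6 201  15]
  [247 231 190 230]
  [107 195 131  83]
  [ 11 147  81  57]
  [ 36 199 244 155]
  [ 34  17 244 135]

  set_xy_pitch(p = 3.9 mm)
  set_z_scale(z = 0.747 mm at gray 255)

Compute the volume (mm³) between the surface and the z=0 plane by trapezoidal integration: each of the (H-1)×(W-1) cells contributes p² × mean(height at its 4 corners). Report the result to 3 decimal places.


height_mm = gray/255 × 0.747; cell vol = 3.9² × mean(4 corners)
unit = 3.9² × 0.747 / (4×255) = 0.0111391 mm³ per gray-sum
row 0: Σ corner-gray over 3 cells = 708  → 7.8865
row 1: Σ corner-gray over 3 cells = 729  → 8.1204
row 2: Σ corner-gray over 3 cells = 1621  → 18.0565
row 3: Σ corner-gray over 3 cells = 1468  → 16.3522
row 4: Σ corner-gray over 3 cells = 1659  → 18.4797
row 5: Σ corner-gray over 3 cells = 1711  → 19.0590
row 6: Σ corner-gray over 3 cells = 1464  → 16.3076
row 7: Σ corner-gray over 3 cells = 1697  → 18.9030
row 8: Σ corner-gray over 3 cells = 1490  → 16.5972
row 9: Σ corner-gray over 3 cells = 1320  → 14.7036
row 10: Σ corner-gray over 3 cells = 1957  → 21.7992
row 11: Σ corner-gray over 3 cells = 2161  → 24.0716
row 12: Σ corner-gray over 3 cells = 1366  → 15.2160
row 13: Σ corner-gray over 3 cells = 1601  → 17.8337
row 14: Σ corner-gray over 3 cells = 1768  → 19.6939
Σ rows: total corner-gray = 22720  → 253.0801 mm³

253.080


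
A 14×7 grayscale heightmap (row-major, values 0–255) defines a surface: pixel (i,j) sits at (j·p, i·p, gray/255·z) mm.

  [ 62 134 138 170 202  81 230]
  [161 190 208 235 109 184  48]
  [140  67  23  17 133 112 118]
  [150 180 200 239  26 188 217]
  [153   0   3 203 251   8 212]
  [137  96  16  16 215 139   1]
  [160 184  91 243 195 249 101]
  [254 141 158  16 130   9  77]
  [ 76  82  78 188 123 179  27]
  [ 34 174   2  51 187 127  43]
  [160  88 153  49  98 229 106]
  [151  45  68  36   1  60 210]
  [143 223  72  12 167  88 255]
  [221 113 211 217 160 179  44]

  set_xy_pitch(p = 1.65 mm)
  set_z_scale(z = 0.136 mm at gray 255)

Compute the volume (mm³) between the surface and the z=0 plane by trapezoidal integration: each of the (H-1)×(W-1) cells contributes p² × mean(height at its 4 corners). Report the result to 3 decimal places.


height_mm = gray/255 × 0.136; cell vol = 1.65² × mean(4 corners)
unit = 1.65² × 0.136 / (4×255) = 0.000363 mm³ per gray-sum
row 0: Σ corner-gray over 6 cells = 3803  → 1.3805
row 1: Σ corner-gray over 6 cells = 3023  → 1.0973
row 2: Σ corner-gray over 6 cells = 2995  → 1.0872
row 3: Σ corner-gray over 6 cells = 3328  → 1.2081
row 4: Σ corner-gray over 6 cells = 2397  → 0.8701
row 5: Σ corner-gray over 6 cells = 3287  → 1.1932
row 6: Σ corner-gray over 6 cells = 3424  → 1.2429
row 7: Σ corner-gray over 6 cells = 2642  → 0.9590
row 8: Σ corner-gray over 6 cells = 2562  → 0.9300
row 9: Σ corner-gray over 6 cells = 2659  → 0.9652
row 10: Σ corner-gray over 6 cells = 2281  → 0.8280
row 11: Σ corner-gray over 6 cells = 2303  → 0.8360
row 12: Σ corner-gray over 6 cells = 3547  → 1.2876
Σ rows: total corner-gray = 38251  → 13.8851 mm³

13.885


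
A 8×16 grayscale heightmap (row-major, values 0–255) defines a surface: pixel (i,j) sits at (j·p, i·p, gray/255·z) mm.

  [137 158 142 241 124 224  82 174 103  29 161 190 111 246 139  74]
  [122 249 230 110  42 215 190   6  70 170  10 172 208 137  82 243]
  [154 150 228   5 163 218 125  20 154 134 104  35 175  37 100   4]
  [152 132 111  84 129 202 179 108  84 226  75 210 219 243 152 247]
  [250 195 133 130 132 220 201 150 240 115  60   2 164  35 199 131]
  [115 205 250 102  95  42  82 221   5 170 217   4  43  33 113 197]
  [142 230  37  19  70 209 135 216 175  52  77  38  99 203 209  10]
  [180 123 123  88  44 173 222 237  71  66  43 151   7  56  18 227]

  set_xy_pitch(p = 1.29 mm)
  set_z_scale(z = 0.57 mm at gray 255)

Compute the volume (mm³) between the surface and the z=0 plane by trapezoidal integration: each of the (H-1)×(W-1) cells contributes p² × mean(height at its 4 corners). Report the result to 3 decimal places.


height_mm = gray/255 × 0.57; cell vol = 1.29² × mean(4 corners)
unit = 1.29² × 0.57 / (4×255) = 0.000929938 mm³ per gray-sum
row 0: Σ corner-gray over 15 cells = 8606  → 8.0030
row 1: Σ corner-gray over 15 cells = 7601  → 7.0685
row 2: Σ corner-gray over 15 cells = 8161  → 7.5892
row 3: Σ corner-gray over 15 cells = 9040  → 8.4066
row 4: Σ corner-gray over 15 cells = 7809  → 7.2619
row 5: Σ corner-gray over 15 cells = 7166  → 6.6639
row 6: Σ corner-gray over 15 cells = 6941  → 6.4547
Σ rows: total corner-gray = 55324  → 51.4479 mm³

51.448


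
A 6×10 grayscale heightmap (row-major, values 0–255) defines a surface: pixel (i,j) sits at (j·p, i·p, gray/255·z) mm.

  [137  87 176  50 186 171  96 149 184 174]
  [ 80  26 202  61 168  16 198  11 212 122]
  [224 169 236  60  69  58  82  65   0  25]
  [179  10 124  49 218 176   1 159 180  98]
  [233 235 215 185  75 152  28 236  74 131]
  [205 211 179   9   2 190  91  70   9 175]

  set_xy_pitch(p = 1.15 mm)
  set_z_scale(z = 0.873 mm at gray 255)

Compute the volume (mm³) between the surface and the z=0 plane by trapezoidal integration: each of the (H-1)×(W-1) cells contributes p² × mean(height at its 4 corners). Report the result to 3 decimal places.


height_mm = gray/255 × 0.873; cell vol = 1.15² × mean(4 corners)
unit = 1.15² × 0.873 / (4×255) = 0.0011319 mm³ per gray-sum
row 0: Σ corner-gray over 9 cells = 4499  → 5.0924
row 1: Σ corner-gray over 9 cells = 3717  → 4.2073
row 2: Σ corner-gray over 9 cells = 3838  → 4.3442
row 3: Σ corner-gray over 9 cells = 4875  → 5.5180
row 4: Σ corner-gray over 9 cells = 4666  → 5.2815
Σ rows: total corner-gray = 21595  → 24.4435 mm³

24.443


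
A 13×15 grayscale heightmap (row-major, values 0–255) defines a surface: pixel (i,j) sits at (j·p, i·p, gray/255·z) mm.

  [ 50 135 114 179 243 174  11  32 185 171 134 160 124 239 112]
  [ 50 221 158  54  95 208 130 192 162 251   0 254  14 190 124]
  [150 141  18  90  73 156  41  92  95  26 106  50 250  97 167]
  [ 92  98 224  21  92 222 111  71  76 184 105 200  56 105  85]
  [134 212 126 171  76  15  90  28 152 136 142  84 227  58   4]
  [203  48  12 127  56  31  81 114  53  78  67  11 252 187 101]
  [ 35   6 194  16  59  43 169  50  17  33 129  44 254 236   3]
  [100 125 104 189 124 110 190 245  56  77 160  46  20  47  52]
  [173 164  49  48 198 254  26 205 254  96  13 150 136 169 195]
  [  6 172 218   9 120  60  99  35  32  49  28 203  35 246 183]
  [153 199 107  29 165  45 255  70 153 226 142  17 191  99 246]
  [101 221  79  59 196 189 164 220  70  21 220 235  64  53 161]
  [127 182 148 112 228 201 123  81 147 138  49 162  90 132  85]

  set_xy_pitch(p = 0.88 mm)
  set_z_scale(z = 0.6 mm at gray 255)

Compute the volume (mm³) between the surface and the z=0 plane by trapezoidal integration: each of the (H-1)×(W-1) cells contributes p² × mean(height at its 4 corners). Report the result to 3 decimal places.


36.192

height_mm = gray/255 × 0.6; cell vol = 0.88² × mean(4 corners)
unit = 0.88² × 0.6 / (4×255) = 0.000455529 mm³ per gray-sum
row 0: Σ corner-gray over 14 cells = 7996  → 3.6424
row 1: Σ corner-gray over 14 cells = 6819  → 3.1063
row 2: Σ corner-gray over 14 cells = 6094  → 2.7760
row 3: Σ corner-gray over 14 cells = 6479  → 2.9514
row 4: Σ corner-gray over 14 cells = 5710  → 2.6011
row 5: Σ corner-gray over 14 cells = 5076  → 2.3123
row 6: Σ corner-gray over 14 cells = 5676  → 2.5856
row 7: Σ corner-gray over 14 cells = 7030  → 3.2024
row 8: Σ corner-gray over 14 cells = 6693  → 3.0489
row 9: Σ corner-gray over 14 cells = 6596  → 3.0047
row 10: Σ corner-gray over 14 cells = 7639  → 3.4798
row 11: Σ corner-gray over 14 cells = 7642  → 3.4812
Σ rows: total corner-gray = 79450  → 36.1918 mm³
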